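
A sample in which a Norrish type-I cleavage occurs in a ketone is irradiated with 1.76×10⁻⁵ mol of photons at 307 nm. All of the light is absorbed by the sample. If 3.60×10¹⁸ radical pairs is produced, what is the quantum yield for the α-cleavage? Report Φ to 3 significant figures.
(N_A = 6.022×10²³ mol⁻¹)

Product: 3.60×10¹⁸ / 6.022×10²³ = 5.978×10⁻⁶ mol.
Φ = 5.978×10⁻⁶ mol / 1.76×10⁻⁵ mol photons = 0.340.

Φ = 0.340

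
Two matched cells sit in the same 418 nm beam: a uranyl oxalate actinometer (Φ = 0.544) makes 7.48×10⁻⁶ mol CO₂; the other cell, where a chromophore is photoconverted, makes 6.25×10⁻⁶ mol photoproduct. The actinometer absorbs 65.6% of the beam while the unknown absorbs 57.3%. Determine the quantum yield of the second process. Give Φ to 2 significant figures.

Photons absorbed by the actinometer: 7.48×10⁻⁶ / 0.544 = 1.375×10⁻⁵ mol.
Incident flux: 1.375×10⁻⁵ / 0.656 = 2.096×10⁻⁵ einstein.
Absorbed by unknown: 0.573 × 2.096×10⁻⁵ = 1.201×10⁻⁵ mol.
Φ(unknown) = 6.25×10⁻⁶ / 1.201×10⁻⁵ = 0.52.

Φ = 0.52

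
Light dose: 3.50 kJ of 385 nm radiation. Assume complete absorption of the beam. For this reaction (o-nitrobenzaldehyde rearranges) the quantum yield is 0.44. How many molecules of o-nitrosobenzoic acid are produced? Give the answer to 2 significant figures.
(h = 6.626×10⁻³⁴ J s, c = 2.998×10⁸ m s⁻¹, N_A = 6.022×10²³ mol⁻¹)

3.0×10²¹ molecules

Photon energy at 385 nm: hc/λ = (6.626×10⁻³⁴)(2.998×10⁸)/(385×10⁻⁹) = 5.160×10⁻¹⁹ J.
Incident energy: 3.50 kJ = 3500 J.
Photons incident: 3500 / 5.160×10⁻¹⁹ = 6.783×10²¹, i.e. 6.783×10²¹/6.022×10²³ = 0.01126 mol.
Product: Φ × n_abs = 0.44 × 0.01126 = 0.004954 mol.
As a count: 0.004954 × 6.022×10²³ = 3.0×10²¹.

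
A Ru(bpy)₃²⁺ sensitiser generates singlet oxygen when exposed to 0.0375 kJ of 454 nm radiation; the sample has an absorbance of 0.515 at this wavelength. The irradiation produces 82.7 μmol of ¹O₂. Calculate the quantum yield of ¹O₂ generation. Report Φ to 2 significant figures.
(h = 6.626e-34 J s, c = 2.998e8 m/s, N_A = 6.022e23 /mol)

Product: 82.7 μmol = 8.27e-5 mol.
Photon energy at 454 nm: hc/λ = (6.626e-34)(2.998e8)/(454e-9) = 4.375e-19 J.
Incident energy: 0.0375 kJ = 37.5 J.
Photons incident: 37.5 / 4.375e-19 = 8.571e19, i.e. 8.571e19/6.022e23 = 1.423e-4 mol.
Fraction absorbed: 1 − 10^(−0.515) = 0.6945.
Photons absorbed: 0.6945 × 1.423e-4 = 9.883e-5 mol.
Φ = 8.27e-5 mol / 9.883e-5 mol photons = 0.84.

Φ = 0.84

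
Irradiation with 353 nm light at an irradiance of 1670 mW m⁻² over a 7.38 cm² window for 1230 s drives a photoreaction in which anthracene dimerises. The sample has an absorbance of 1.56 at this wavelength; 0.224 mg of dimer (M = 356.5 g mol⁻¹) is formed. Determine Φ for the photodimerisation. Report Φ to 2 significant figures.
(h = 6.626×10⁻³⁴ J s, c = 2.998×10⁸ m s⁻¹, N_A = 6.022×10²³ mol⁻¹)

Φ = 0.14

Product: 0.224 mg / 356.5 g mol⁻¹ = 6.283×10⁻⁷ mol.
Photon energy at 353 nm: hc/λ = (6.626×10⁻³⁴)(2.998×10⁸)/(353×10⁻⁹) = 5.627×10⁻¹⁹ J.
Energy delivered: (1670 mW m⁻²)(7.38×10⁻⁴ m²)(1230 s) = 1.516 J.
Photons incident: 1.516 / 5.627×10⁻¹⁹ = 2.694×10¹⁸, i.e. 2.694×10¹⁸/6.022×10²³ = 4.474×10⁻⁶ mol.
Fraction absorbed: 1 − 10^(−1.56) = 0.9725.
Photons absorbed: 0.9725 × 4.474×10⁻⁶ = 4.351×10⁻⁶ mol.
Φ = 6.283×10⁻⁷ mol / 4.351×10⁻⁶ mol photons = 0.14.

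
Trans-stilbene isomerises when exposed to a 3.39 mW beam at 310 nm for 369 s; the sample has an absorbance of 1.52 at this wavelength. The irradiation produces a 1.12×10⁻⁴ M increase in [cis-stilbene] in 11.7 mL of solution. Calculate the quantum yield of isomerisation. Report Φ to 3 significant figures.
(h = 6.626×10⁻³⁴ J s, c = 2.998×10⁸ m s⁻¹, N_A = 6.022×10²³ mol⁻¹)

Φ = 0.417

Product: (1.12×10⁻⁴ M)(0.0117 L) = 1.310×10⁻⁶ mol.
Photon energy at 310 nm: hc/λ = (6.626×10⁻³⁴)(2.998×10⁸)/(310×10⁻⁹) = 6.408×10⁻¹⁹ J.
Energy delivered: (3.39 mW)(369 s) = 1.251 J.
Photons incident: 1.251 / 6.408×10⁻¹⁹ = 1.952×10¹⁸, i.e. 1.952×10¹⁸/6.022×10²³ = 3.241×10⁻⁶ mol.
Fraction absorbed: 1 − 10^(−1.52) = 0.9698.
Photons absorbed: 0.9698 × 3.241×10⁻⁶ = 3.143×10⁻⁶ mol.
Φ = 1.310×10⁻⁶ mol / 3.143×10⁻⁶ mol photons = 0.417.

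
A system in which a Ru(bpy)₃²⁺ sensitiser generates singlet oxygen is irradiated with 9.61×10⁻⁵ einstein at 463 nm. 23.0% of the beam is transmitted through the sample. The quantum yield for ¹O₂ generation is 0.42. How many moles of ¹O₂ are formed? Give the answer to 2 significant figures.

Fraction absorbed: 1 − 23.0/100 = 0.7700.
Photons absorbed: 0.7700 × 9.61×10⁻⁵ = 7.400×10⁻⁵ mol.
Product: Φ × n_abs = 0.42 × 7.400×10⁻⁵ = 3.108×10⁻⁵ mol.

3.1×10⁻⁵ mol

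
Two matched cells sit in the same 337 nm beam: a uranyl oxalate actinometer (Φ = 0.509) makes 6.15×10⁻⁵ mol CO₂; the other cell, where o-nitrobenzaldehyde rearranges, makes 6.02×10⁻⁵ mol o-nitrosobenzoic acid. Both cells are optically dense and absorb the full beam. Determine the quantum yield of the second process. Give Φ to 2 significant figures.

Photons absorbed by the actinometer: 6.15×10⁻⁵ / 0.509 = 1.208×10⁻⁴ mol.
Φ(unknown) = 6.02×10⁻⁵ / 1.208×10⁻⁴ = 0.50.

Φ = 0.50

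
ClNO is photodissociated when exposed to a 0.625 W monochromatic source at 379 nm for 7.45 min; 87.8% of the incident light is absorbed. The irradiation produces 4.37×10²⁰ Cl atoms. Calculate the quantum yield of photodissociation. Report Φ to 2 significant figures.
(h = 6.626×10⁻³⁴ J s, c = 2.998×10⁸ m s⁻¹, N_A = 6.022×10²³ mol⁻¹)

Product: 4.37×10²⁰ / 6.022×10²³ = 7.257×10⁻⁴ mol.
Photon energy at 379 nm: hc/λ = (6.626×10⁻³⁴)(2.998×10⁸)/(379×10⁻⁹) = 5.241×10⁻¹⁹ J.
Energy delivered: (0.625 W)(447 s) = 279.4 J.
Photons incident: 279.4 / 5.241×10⁻¹⁹ = 5.331×10²⁰, i.e. 5.331×10²⁰/6.022×10²³ = 8.853×10⁻⁴ mol.
Photons absorbed: 0.878 × 8.853×10⁻⁴ = 7.773×10⁻⁴ mol.
Φ = 7.257×10⁻⁴ mol / 7.773×10⁻⁴ mol photons = 0.93.

Φ = 0.93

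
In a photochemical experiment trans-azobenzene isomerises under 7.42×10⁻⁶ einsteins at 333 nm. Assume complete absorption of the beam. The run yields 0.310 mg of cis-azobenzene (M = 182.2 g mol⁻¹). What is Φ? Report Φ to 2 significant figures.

Φ = 0.23

Product: 0.310 mg / 182.2 g mol⁻¹ = 1.701×10⁻⁶ mol.
Φ = 1.701×10⁻⁶ mol / 7.42×10⁻⁶ mol photons = 0.23.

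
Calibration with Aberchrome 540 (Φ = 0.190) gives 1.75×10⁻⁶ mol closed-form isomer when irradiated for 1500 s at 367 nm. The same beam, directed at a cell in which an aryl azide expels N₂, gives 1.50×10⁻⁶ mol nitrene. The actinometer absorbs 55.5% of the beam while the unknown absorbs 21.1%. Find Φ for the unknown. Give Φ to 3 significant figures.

Photons absorbed by the actinometer: 1.75×10⁻⁶ / 0.190 = 9.211×10⁻⁶ mol.
Incident flux: 9.211×10⁻⁶ / 0.555 = 1.660×10⁻⁵ einstein.
Absorbed by unknown: 0.211 × 1.660×10⁻⁵ = 3.503×10⁻⁶ mol.
Φ(unknown) = 1.50×10⁻⁶ / 3.503×10⁻⁶ = 0.428.

Φ = 0.428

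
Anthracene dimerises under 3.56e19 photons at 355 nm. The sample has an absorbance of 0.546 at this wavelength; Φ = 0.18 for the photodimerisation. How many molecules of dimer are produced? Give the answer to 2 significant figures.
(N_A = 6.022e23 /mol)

Moles of photons: 3.56e19 / 6.022e23 = 5.912e-5 mol.
Fraction absorbed: 1 − 10^(−0.546) = 0.7156.
Photons absorbed: 0.7156 × 5.912e-5 = 4.231e-5 mol.
Product: Φ × n_abs = 0.18 × 4.231e-5 = 7.616e-6 mol.
As a count: 7.616e-6 × 6.022e23 = 4.6e18.

4.6e18 molecules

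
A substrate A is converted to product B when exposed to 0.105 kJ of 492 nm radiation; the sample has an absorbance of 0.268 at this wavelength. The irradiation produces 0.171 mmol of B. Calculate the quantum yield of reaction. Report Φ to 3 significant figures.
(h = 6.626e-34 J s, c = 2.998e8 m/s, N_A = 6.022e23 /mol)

Φ = 0.860

Product: 0.171 mmol = 1.71e-4 mol.
Photon energy at 492 nm: hc/λ = (6.626e-34)(2.998e8)/(492e-9) = 4.038e-19 J.
Incident energy: 0.105 kJ = 105 J.
Photons incident: 105 / 4.038e-19 = 2.600e20, i.e. 2.600e20/6.022e23 = 4.318e-4 mol.
Fraction absorbed: 1 − 10^(−0.268) = 0.4605.
Photons absorbed: 0.4605 × 4.318e-4 = 1.988e-4 mol.
Φ = 1.71e-4 mol / 1.988e-4 mol photons = 0.860.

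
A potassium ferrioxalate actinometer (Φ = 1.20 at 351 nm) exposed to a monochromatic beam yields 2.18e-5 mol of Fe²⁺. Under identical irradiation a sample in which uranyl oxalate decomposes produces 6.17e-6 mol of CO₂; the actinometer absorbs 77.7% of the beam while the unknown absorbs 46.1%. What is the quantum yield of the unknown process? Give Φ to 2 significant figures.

Φ = 0.57

Photons absorbed by the actinometer: 2.18e-5 / 1.20 = 1.817e-5 mol.
Incident flux: 1.817e-5 / 0.777 = 2.338e-5 einstein.
Absorbed by unknown: 0.461 × 2.338e-5 = 1.078e-5 mol.
Φ(unknown) = 6.17e-6 / 1.078e-5 = 0.57.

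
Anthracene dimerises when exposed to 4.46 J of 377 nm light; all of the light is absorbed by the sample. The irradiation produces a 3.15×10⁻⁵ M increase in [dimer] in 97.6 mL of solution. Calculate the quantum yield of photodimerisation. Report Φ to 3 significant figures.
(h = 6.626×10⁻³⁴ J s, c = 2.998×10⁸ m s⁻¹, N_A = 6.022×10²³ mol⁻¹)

Product: (3.15×10⁻⁵ M)(0.0976 L) = 3.074×10⁻⁶ mol.
Photon energy at 377 nm: hc/λ = (6.626×10⁻³⁴)(2.998×10⁸)/(377×10⁻⁹) = 5.269×10⁻¹⁹ J.
Photons incident: 4.46 / 5.269×10⁻¹⁹ = 8.465×10¹⁸, i.e. 8.465×10¹⁸/6.022×10²³ = 1.406×10⁻⁵ mol.
Φ = 3.074×10⁻⁶ mol / 1.406×10⁻⁵ mol photons = 0.219.

Φ = 0.219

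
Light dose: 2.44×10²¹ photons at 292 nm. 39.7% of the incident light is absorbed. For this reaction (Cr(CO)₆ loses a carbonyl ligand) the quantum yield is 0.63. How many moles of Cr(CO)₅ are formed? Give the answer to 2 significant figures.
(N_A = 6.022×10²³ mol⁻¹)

0.0010 mol

Moles of photons: 2.44×10²¹ / 6.022×10²³ = 0.004052 mol.
Photons absorbed: 0.397 × 0.004052 = 0.001609 mol.
Product: Φ × n_abs = 0.63 × 0.001609 = 0.001014 mol.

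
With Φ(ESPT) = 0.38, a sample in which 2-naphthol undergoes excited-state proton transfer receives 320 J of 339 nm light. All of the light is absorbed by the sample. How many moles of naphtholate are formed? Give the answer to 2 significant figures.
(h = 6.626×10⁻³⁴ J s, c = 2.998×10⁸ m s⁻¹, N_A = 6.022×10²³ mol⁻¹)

3.4×10⁻⁴ mol

Photon energy at 339 nm: hc/λ = (6.626×10⁻³⁴)(2.998×10⁸)/(339×10⁻⁹) = 5.860×10⁻¹⁹ J.
Photons incident: 320 / 5.860×10⁻¹⁹ = 5.461×10²⁰, i.e. 5.461×10²⁰/6.022×10²³ = 9.068×10⁻⁴ mol.
Product: Φ × n_abs = 0.38 × 9.068×10⁻⁴ = 3.446×10⁻⁴ mol.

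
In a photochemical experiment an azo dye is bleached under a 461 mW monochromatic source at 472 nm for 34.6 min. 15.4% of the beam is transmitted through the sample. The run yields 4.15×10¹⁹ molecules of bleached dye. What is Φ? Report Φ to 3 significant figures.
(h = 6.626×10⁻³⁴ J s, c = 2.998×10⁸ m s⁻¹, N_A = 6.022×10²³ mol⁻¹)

Φ = 0.0216

Product: 4.15×10¹⁹ / 6.022×10²³ = 6.891×10⁻⁵ mol.
Photon energy at 472 nm: hc/λ = (6.626×10⁻³⁴)(2.998×10⁸)/(472×10⁻⁹) = 4.209×10⁻¹⁹ J.
Energy delivered: (461 mW)(2076 s) = 957.0 J.
Photons incident: 957.0 / 4.209×10⁻¹⁹ = 2.274×10²¹, i.e. 2.274×10²¹/6.022×10²³ = 0.003776 mol.
Fraction absorbed: 1 − 15.4/100 = 0.8460.
Photons absorbed: 0.8460 × 0.003776 = 0.003194 mol.
Φ = 6.891×10⁻⁵ mol / 0.003194 mol photons = 0.0216.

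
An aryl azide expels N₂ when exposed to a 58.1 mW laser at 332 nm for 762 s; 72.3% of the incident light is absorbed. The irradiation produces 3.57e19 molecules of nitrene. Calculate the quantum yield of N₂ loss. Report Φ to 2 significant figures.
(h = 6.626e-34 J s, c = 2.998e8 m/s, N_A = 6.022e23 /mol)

Φ = 0.67

Product: 3.57e19 / 6.022e23 = 5.928e-5 mol.
Photon energy at 332 nm: hc/λ = (6.626e-34)(2.998e8)/(332e-9) = 5.983e-19 J.
Energy delivered: (58.1 mW)(762 s) = 44.27 J.
Photons incident: 44.27 / 5.983e-19 = 7.399e19, i.e. 7.399e19/6.022e23 = 1.229e-4 mol.
Photons absorbed: 0.723 × 1.229e-4 = 8.886e-5 mol.
Φ = 5.928e-5 mol / 8.886e-5 mol photons = 0.67.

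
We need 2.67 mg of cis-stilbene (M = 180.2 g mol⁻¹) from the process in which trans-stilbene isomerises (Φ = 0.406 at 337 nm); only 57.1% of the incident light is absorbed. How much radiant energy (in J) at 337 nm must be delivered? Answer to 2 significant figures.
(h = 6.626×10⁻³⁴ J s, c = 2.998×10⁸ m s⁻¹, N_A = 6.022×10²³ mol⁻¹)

Product: 2.67 mg / 180.2 g mol⁻¹ = 1.482×10⁻⁵ mol.
Photons that must be absorbed: 1.482×10⁻⁵ / 0.406 = 3.650×10⁻⁵ mol.
Incident photons needed: 3.650×10⁻⁵ / 0.571 = 6.392×10⁻⁵ mol.
Photon energy: hc/λ = 5.895×10⁻¹⁹ J; per mole, 3.550×10⁵ J mol⁻¹.
Energy required: 6.392×10⁻⁵ × 3.550×10⁵ = 23 J.

23 J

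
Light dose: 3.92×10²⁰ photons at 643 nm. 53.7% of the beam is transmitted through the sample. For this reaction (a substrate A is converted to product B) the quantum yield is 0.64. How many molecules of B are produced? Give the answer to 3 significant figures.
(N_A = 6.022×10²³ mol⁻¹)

1.16×10²⁰ molecules

Moles of photons: 3.92×10²⁰ / 6.022×10²³ = 6.509×10⁻⁴ mol.
Fraction absorbed: 1 − 53.7/100 = 0.4630.
Photons absorbed: 0.4630 × 6.509×10⁻⁴ = 3.014×10⁻⁴ mol.
Product: Φ × n_abs = 0.64 × 3.014×10⁻⁴ = 1.929×10⁻⁴ mol.
As a count: 1.929×10⁻⁴ × 6.022×10²³ = 1.16×10²⁰.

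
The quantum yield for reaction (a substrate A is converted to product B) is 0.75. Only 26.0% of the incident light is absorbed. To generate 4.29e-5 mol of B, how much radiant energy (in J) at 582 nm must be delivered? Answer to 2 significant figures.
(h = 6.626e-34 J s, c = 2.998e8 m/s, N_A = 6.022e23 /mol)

Photons that must be absorbed: 4.29e-5 / 0.75 = 5.720e-5 mol.
Incident photons needed: 5.720e-5 / 0.260 = 2.200e-4 mol.
Photon energy: hc/λ = 3.413e-19 J; per mole, 2.055e5 J mol⁻¹.
Energy required: 2.200e-4 × 2.055e5 = 45 J.

45 J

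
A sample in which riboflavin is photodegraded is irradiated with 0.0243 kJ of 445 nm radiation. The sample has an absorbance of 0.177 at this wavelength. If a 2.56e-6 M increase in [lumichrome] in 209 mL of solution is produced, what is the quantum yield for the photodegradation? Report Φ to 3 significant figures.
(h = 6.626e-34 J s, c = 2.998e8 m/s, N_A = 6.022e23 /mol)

Φ = 0.0177

Product: (2.56e-6 M)(0.209 L) = 5.350e-7 mol.
Photon energy at 445 nm: hc/λ = (6.626e-34)(2.998e8)/(445e-9) = 4.464e-19 J.
Incident energy: 0.0243 kJ = 24.3 J.
Photons incident: 24.3 / 4.464e-19 = 5.444e19, i.e. 5.444e19/6.022e23 = 9.040e-5 mol.
Fraction absorbed: 1 − 10^(−0.177) = 0.3347.
Photons absorbed: 0.3347 × 9.040e-5 = 3.026e-5 mol.
Φ = 5.350e-7 mol / 3.026e-5 mol photons = 0.0177.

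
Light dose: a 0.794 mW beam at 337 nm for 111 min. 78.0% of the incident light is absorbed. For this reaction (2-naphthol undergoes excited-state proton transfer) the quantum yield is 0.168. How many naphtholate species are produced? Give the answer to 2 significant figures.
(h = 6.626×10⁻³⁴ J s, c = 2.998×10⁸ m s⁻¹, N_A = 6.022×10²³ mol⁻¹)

1.2×10¹⁸ species

Photon energy at 337 nm: hc/λ = (6.626×10⁻³⁴)(2.998×10⁸)/(337×10⁻⁹) = 5.895×10⁻¹⁹ J.
Energy delivered: (0.794 mW)(6660 s) = 5.288 J.
Photons incident: 5.288 / 5.895×10⁻¹⁹ = 8.970×10¹⁸, i.e. 8.970×10¹⁸/6.022×10²³ = 1.490×10⁻⁵ mol.
Photons absorbed: 0.780 × 1.490×10⁻⁵ = 1.162×10⁻⁵ mol.
Product: Φ × n_abs = 0.168 × 1.162×10⁻⁵ = 1.952×10⁻⁶ mol.
As a count: 1.952×10⁻⁶ × 6.022×10²³ = 1.2×10¹⁸.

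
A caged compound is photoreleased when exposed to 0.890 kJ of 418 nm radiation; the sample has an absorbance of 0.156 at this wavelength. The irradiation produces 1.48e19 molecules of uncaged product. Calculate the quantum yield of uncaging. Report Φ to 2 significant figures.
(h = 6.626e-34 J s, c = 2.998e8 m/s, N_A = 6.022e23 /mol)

Product: 1.48e19 / 6.022e23 = 2.458e-5 mol.
Photon energy at 418 nm: hc/λ = (6.626e-34)(2.998e8)/(418e-9) = 4.752e-19 J.
Incident energy: 0.890 kJ = 890 J.
Photons incident: 890 / 4.752e-19 = 1.873e21, i.e. 1.873e21/6.022e23 = 0.003110 mol.
Fraction absorbed: 1 − 10^(−0.156) = 0.3018.
Photons absorbed: 0.3018 × 0.003110 = 9.386e-4 mol.
Φ = 2.458e-5 mol / 9.386e-4 mol photons = 0.026.

Φ = 0.026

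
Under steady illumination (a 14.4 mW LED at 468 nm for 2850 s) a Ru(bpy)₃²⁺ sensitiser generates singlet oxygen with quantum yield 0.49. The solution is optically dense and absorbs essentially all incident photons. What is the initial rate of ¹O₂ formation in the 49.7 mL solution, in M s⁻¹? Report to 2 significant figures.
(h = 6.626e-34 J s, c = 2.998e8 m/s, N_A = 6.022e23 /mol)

Photon energy at 468 nm: hc/λ = (6.626e-34)(2.998e8)/(468e-9) = 4.245e-19 J.
Energy delivered: (14.4 mW)(2850 s) = 41.04 J.
Photons incident: 41.04 / 4.245e-19 = 9.668e19, i.e. 9.668e19/6.022e23 = 1.605e-4 mol.
Product formed: 0.49 × 1.605e-4 = 7.865e-5 mol.
Rate: 7.865e-5 mol / (2850 s × 0.0497 L) = 5.6e-7 M s⁻¹.

5.6e-7 M s⁻¹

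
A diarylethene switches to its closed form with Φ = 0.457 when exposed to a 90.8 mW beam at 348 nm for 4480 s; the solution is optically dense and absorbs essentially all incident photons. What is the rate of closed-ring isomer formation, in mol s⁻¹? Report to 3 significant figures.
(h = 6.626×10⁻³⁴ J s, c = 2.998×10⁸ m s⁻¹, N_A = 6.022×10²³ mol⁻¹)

1.21×10⁻⁷ mol s⁻¹

Photon energy at 348 nm: hc/λ = (6.626×10⁻³⁴)(2.998×10⁸)/(348×10⁻⁹) = 5.708×10⁻¹⁹ J.
Energy delivered: (90.8 mW)(4480 s) = 406.8 J.
Photons incident: 406.8 / 5.708×10⁻¹⁹ = 7.127×10²⁰, i.e. 7.127×10²⁰/6.022×10²³ = 0.001183 mol.
Product formed: 0.457 × 0.001183 = 5.406×10⁻⁴ mol.
Rate: 5.406×10⁻⁴ / 4480 s = 1.21×10⁻⁷ mol s⁻¹.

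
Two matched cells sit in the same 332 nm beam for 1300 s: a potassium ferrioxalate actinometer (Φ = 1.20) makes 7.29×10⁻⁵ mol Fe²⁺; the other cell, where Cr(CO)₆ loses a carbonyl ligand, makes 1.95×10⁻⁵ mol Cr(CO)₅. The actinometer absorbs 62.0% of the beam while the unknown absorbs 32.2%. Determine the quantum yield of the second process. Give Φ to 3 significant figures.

Photons absorbed by the actinometer: 7.29×10⁻⁵ / 1.20 = 6.075×10⁻⁵ mol.
Incident flux: 6.075×10⁻⁵ / 0.620 = 9.798×10⁻⁵ einstein.
Absorbed by unknown: 0.322 × 9.798×10⁻⁵ = 3.155×10⁻⁵ mol.
Φ(unknown) = 1.95×10⁻⁵ / 3.155×10⁻⁵ = 0.618.

Φ = 0.618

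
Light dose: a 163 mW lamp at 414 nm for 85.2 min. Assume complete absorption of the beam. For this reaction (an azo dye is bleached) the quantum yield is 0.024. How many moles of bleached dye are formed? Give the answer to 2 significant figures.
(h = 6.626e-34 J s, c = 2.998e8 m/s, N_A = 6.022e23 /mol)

6.9e-5 mol

Photon energy at 414 nm: hc/λ = (6.626e-34)(2.998e8)/(414e-9) = 4.798e-19 J.
Energy delivered: (163 mW)(5112 s) = 833.3 J.
Photons incident: 833.3 / 4.798e-19 = 1.737e21, i.e. 1.737e21/6.022e23 = 0.002884 mol.
Product: Φ × n_abs = 0.024 × 0.002884 = 6.922e-5 mol.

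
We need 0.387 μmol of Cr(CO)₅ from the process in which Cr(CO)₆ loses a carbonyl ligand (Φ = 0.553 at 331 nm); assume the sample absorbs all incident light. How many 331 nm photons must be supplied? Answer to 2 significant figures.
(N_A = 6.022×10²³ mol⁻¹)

4.2×10¹⁷ photons

Product: 0.387 μmol = 3.87×10⁻⁷ mol.
Photons that must be absorbed: 3.87×10⁻⁷ / 0.553 = 6.998×10⁻⁷ mol.
Photon count: 6.998×10⁻⁷ × 6.022×10²³ = 4.2×10¹⁷.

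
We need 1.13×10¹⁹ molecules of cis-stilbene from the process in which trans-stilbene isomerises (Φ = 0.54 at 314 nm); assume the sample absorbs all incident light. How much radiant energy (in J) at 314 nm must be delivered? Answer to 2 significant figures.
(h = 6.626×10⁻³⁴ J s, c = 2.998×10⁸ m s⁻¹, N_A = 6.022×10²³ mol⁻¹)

13 J

Product: 1.13×10¹⁹ / 6.022×10²³ = 1.876×10⁻⁵ mol.
Photons that must be absorbed: 1.876×10⁻⁵ / 0.54 = 3.474×10⁻⁵ mol.
Photon energy: hc/λ = 6.326×10⁻¹⁹ J; per mole, 3.810×10⁵ J mol⁻¹.
Energy required: 3.474×10⁻⁵ × 3.810×10⁵ = 13 J.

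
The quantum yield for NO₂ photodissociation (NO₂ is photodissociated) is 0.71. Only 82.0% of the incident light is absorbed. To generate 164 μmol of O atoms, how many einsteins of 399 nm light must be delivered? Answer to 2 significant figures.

Product: 164 μmol = 1.64e-4 mol.
Photons that must be absorbed: 1.64e-4 / 0.71 = 2.310e-4 mol.
Incident photons needed: 2.310e-4 / 0.820 = 2.817e-4 mol.

2.8e-4 einstein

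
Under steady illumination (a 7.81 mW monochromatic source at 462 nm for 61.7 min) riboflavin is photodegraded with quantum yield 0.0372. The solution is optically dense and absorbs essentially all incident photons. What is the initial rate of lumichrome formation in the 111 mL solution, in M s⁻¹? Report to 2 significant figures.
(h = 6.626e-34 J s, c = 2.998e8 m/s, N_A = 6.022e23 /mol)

Photon energy at 462 nm: hc/λ = (6.626e-34)(2.998e8)/(462e-9) = 4.300e-19 J.
Energy delivered: (7.81 mW)(3702 s) = 28.91 J.
Photons incident: 28.91 / 4.300e-19 = 6.723e19, i.e. 6.723e19/6.022e23 = 1.116e-4 mol.
Product formed: 0.0372 × 1.116e-4 = 4.152e-6 mol.
Rate: 4.152e-6 mol / (3702 s × 0.111 L) = 1.0e-8 M s⁻¹.

1.0e-8 M s⁻¹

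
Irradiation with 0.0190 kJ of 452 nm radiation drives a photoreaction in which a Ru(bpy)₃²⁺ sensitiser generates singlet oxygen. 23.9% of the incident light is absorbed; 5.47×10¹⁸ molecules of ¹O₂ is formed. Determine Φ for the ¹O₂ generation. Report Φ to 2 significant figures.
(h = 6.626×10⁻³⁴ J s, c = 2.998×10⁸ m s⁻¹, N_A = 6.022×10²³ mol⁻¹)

Product: 5.47×10¹⁸ / 6.022×10²³ = 9.083×10⁻⁶ mol.
Photon energy at 452 nm: hc/λ = (6.626×10⁻³⁴)(2.998×10⁸)/(452×10⁻⁹) = 4.395×10⁻¹⁹ J.
Incident energy: 0.0190 kJ = 19.0 J.
Photons incident: 19.0 / 4.395×10⁻¹⁹ = 4.323×10¹⁹, i.e. 4.323×10¹⁹/6.022×10²³ = 7.179×10⁻⁵ mol.
Photons absorbed: 0.239 × 7.179×10⁻⁵ = 1.716×10⁻⁵ mol.
Φ = 9.083×10⁻⁶ mol / 1.716×10⁻⁵ mol photons = 0.53.

Φ = 0.53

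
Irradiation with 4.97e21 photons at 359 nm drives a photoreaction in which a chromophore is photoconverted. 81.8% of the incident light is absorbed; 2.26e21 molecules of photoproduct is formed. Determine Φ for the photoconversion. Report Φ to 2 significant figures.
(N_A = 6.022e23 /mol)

Product: 2.26e21 / 6.022e23 = 0.003753 mol.
Moles of photons: 4.97e21 / 6.022e23 = 0.008253 mol.
Photons absorbed: 0.818 × 0.008253 = 0.006751 mol.
Φ = 0.003753 mol / 0.006751 mol photons = 0.56.

Φ = 0.56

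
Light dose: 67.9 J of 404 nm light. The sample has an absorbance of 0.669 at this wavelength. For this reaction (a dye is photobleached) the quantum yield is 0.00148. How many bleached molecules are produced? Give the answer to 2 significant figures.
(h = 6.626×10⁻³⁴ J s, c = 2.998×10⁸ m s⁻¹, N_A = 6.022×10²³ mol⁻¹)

Photon energy at 404 nm: hc/λ = (6.626×10⁻³⁴)(2.998×10⁸)/(404×10⁻⁹) = 4.917×10⁻¹⁹ J.
Photons incident: 67.9 / 4.917×10⁻¹⁹ = 1.381×10²⁰, i.e. 1.381×10²⁰/6.022×10²³ = 2.293×10⁻⁴ mol.
Fraction absorbed: 1 − 10^(−0.669) = 0.7857.
Photons absorbed: 0.7857 × 2.293×10⁻⁴ = 1.802×10⁻⁴ mol.
Product: Φ × n_abs = 0.00148 × 1.802×10⁻⁴ = 2.667×10⁻⁷ mol.
As a count: 2.667×10⁻⁷ × 6.022×10²³ = 1.6×10¹⁷.

1.6×10¹⁷ bleached molecules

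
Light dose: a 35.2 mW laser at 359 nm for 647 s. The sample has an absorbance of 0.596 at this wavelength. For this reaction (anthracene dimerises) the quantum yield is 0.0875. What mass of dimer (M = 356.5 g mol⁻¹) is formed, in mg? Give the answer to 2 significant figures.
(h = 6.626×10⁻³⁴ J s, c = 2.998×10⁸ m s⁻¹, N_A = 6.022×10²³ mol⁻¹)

1.6 mg

Photon energy at 359 nm: hc/λ = (6.626×10⁻³⁴)(2.998×10⁸)/(359×10⁻⁹) = 5.533×10⁻¹⁹ J.
Energy delivered: (35.2 mW)(647 s) = 22.77 J.
Photons incident: 22.77 / 5.533×10⁻¹⁹ = 4.115×10¹⁹, i.e. 4.115×10¹⁹/6.022×10²³ = 6.833×10⁻⁵ mol.
Fraction absorbed: 1 − 10^(−0.596) = 0.7465.
Photons absorbed: 0.7465 × 6.833×10⁻⁵ = 5.101×10⁻⁵ mol.
Product: Φ × n_abs = 0.0875 × 5.101×10⁻⁵ = 4.463×10⁻⁶ mol.
Mass: 4.463×10⁻⁶ × 356.5 = 0.001591 g = 1.6 mg.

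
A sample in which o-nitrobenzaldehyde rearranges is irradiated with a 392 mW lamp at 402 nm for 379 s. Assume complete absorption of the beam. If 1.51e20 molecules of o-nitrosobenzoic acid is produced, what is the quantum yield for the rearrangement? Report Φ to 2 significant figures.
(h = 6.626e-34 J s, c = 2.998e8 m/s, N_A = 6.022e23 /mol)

Product: 1.51e20 / 6.022e23 = 2.507e-4 mol.
Photon energy at 402 nm: hc/λ = (6.626e-34)(2.998e8)/(402e-9) = 4.941e-19 J.
Energy delivered: (392 mW)(379 s) = 148.6 J.
Photons incident: 148.6 / 4.941e-19 = 3.007e20, i.e. 3.007e20/6.022e23 = 4.993e-4 mol.
Φ = 2.507e-4 mol / 4.993e-4 mol photons = 0.50.

Φ = 0.50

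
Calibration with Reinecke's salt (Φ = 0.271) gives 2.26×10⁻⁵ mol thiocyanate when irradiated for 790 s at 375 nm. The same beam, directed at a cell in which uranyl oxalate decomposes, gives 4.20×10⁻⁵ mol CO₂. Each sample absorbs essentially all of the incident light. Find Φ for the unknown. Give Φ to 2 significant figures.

Φ = 0.50

Photons absorbed by the actinometer: 2.26×10⁻⁵ / 0.271 = 8.339×10⁻⁵ mol.
Φ(unknown) = 4.20×10⁻⁵ / 8.339×10⁻⁵ = 0.50.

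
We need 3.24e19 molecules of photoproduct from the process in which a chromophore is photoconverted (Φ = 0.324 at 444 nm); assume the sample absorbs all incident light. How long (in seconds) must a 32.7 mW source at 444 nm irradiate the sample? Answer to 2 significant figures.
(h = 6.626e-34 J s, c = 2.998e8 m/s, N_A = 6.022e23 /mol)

Product: 3.24e19 / 6.022e23 = 5.380e-5 mol.
Photons that must be absorbed: 5.380e-5 / 0.324 = 1.660e-4 mol.
Photon energy: hc/λ = 4.474e-19 J; per mole, 2.694e5 J mol⁻¹.
Energy required: 1.660e-4 × 2.694e5 = 44.72 J.
Time: 44.72 J / 0.0327 W = 1400 s.

t ≈ 1400 s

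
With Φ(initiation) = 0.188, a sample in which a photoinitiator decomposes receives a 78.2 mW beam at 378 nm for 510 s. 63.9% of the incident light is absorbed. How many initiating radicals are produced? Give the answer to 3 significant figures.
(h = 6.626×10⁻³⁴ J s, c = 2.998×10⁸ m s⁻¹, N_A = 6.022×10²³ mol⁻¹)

Photon energy at 378 nm: hc/λ = (6.626×10⁻³⁴)(2.998×10⁸)/(378×10⁻⁹) = 5.255×10⁻¹⁹ J.
Energy delivered: (78.2 mW)(510 s) = 39.88 J.
Photons incident: 39.88 / 5.255×10⁻¹⁹ = 7.589×10¹⁹, i.e. 7.589×10¹⁹/6.022×10²³ = 1.260×10⁻⁴ mol.
Photons absorbed: 0.639 × 1.260×10⁻⁴ = 8.051×10⁻⁵ mol.
Product: Φ × n_abs = 0.188 × 8.051×10⁻⁵ = 1.514×10⁻⁵ mol.
As a count: 1.514×10⁻⁵ × 6.022×10²³ = 9.12×10¹⁸.

9.12×10¹⁸ initiating radicals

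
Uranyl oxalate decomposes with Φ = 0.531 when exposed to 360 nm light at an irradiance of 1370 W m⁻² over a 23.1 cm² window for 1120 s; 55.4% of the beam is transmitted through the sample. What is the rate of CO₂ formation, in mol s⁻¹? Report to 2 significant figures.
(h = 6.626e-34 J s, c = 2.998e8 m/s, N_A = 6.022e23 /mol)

2.3e-6 mol s⁻¹

Photon energy at 360 nm: hc/λ = (6.626e-34)(2.998e8)/(360e-9) = 5.518e-19 J.
Energy delivered: (1370 W m⁻²)(23.1e-4 m²)(1120 s) = 3544 J.
Photons incident: 3544 / 5.518e-19 = 6.423e21, i.e. 6.423e21/6.022e23 = 0.01067 mol.
Fraction absorbed: 1 − 55.4/100 = 0.4460.
Photons absorbed: 0.4460 × 0.01067 = 0.004759 mol.
Product formed: 0.531 × 0.004759 = 0.002527 mol.
Rate: 0.002527 / 1120 s = 2.3e-6 mol s⁻¹.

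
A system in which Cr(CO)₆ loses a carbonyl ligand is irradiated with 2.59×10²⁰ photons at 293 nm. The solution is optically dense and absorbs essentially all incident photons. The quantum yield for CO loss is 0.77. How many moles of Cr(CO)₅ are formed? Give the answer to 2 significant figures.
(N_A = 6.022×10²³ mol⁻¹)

Moles of photons: 2.59×10²⁰ / 6.022×10²³ = 4.301×10⁻⁴ mol.
Product: Φ × n_abs = 0.77 × 4.301×10⁻⁴ = 3.312×10⁻⁴ mol.

3.3×10⁻⁴ mol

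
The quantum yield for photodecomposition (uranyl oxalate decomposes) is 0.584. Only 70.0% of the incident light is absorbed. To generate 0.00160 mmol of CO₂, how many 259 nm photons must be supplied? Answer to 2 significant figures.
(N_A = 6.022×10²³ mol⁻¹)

2.4×10¹⁸ photons

Product: 0.00160 mmol = 1.60×10⁻⁶ mol.
Photons that must be absorbed: 1.60×10⁻⁶ / 0.584 = 2.740×10⁻⁶ mol.
Incident photons needed: 2.740×10⁻⁶ / 0.700 = 3.914×10⁻⁶ mol.
Photon count: 3.914×10⁻⁶ × 6.022×10²³ = 2.4×10¹⁸.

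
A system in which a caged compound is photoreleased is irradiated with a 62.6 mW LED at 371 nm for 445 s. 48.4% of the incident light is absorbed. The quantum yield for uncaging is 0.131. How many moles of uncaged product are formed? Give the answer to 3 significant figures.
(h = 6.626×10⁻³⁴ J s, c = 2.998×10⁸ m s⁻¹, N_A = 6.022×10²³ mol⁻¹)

5.48×10⁻⁶ mol

Photon energy at 371 nm: hc/λ = (6.626×10⁻³⁴)(2.998×10⁸)/(371×10⁻⁹) = 5.354×10⁻¹⁹ J.
Energy delivered: (62.6 mW)(445 s) = 27.86 J.
Photons incident: 27.86 / 5.354×10⁻¹⁹ = 5.204×10¹⁹, i.e. 5.204×10¹⁹/6.022×10²³ = 8.642×10⁻⁵ mol.
Photons absorbed: 0.484 × 8.642×10⁻⁵ = 4.183×10⁻⁵ mol.
Product: Φ × n_abs = 0.131 × 4.183×10⁻⁵ = 5.480×10⁻⁶ mol.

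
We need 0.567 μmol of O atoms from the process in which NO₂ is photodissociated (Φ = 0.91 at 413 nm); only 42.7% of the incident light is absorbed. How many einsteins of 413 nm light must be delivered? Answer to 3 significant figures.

1.46e-6 einstein

Product: 0.567 μmol = 5.67e-7 mol.
Photons that must be absorbed: 5.67e-7 / 0.91 = 6.231e-7 mol.
Incident photons needed: 6.231e-7 / 0.427 = 1.459e-6 mol.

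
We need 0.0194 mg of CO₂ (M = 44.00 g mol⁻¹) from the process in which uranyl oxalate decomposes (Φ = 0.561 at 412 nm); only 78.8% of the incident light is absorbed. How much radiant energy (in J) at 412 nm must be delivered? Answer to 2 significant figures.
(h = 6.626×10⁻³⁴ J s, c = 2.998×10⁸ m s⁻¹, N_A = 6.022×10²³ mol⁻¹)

0.29 J

Product: 0.0194 mg / 44.00 g mol⁻¹ = 4.409×10⁻⁷ mol.
Photons that must be absorbed: 4.409×10⁻⁷ / 0.561 = 7.859×10⁻⁷ mol.
Incident photons needed: 7.859×10⁻⁷ / 0.788 = 9.973×10⁻⁷ mol.
Photon energy: hc/λ = 4.822×10⁻¹⁹ J; per mole, 2.904×10⁵ J mol⁻¹.
Energy required: 9.973×10⁻⁷ × 2.904×10⁵ = 0.29 J.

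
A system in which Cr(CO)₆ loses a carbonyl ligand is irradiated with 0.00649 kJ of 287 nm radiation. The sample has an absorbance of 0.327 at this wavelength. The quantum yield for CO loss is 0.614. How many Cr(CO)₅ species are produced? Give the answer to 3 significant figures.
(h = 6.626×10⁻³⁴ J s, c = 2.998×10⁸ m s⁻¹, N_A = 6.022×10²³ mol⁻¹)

3.05×10¹⁸ species

Photon energy at 287 nm: hc/λ = (6.626×10⁻³⁴)(2.998×10⁸)/(287×10⁻⁹) = 6.922×10⁻¹⁹ J.
Incident energy: 0.00649 kJ = 6.49 J.
Photons incident: 6.49 / 6.922×10⁻¹⁹ = 9.376×10¹⁸, i.e. 9.376×10¹⁸/6.022×10²³ = 1.557×10⁻⁵ mol.
Fraction absorbed: 1 − 10^(−0.327) = 0.5290.
Photons absorbed: 0.5290 × 1.557×10⁻⁵ = 8.237×10⁻⁶ mol.
Product: Φ × n_abs = 0.614 × 8.237×10⁻⁶ = 5.058×10⁻⁶ mol.
As a count: 5.058×10⁻⁶ × 6.022×10²³ = 3.05×10¹⁸.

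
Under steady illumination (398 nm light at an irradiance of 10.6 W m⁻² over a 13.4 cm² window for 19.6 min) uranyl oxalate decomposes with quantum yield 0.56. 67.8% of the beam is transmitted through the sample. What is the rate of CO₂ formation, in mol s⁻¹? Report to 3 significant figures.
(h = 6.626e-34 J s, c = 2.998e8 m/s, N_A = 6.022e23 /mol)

8.52e-9 mol s⁻¹

Photon energy at 398 nm: hc/λ = (6.626e-34)(2.998e8)/(398e-9) = 4.991e-19 J.
Energy delivered: (10.6 W m⁻²)(13.4e-4 m²)(1176 s) = 16.70 J.
Photons incident: 16.70 / 4.991e-19 = 3.346e19, i.e. 3.346e19/6.022e23 = 5.556e-5 mol.
Fraction absorbed: 1 − 67.8/100 = 0.3220.
Photons absorbed: 0.3220 × 5.556e-5 = 1.789e-5 mol.
Product formed: 0.56 × 1.789e-5 = 1.002e-5 mol.
Rate: 1.002e-5 / 1176 s = 8.52e-9 mol s⁻¹.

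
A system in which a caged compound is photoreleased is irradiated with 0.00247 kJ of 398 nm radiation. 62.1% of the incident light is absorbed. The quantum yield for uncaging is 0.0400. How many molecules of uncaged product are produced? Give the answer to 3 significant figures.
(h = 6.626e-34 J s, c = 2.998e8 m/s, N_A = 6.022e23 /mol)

1.23e17 molecules

Photon energy at 398 nm: hc/λ = (6.626e-34)(2.998e8)/(398e-9) = 4.991e-19 J.
Incident energy: 0.00247 kJ = 2.47 J.
Photons incident: 2.47 / 4.991e-19 = 4.949e18, i.e. 4.949e18/6.022e23 = 8.218e-6 mol.
Photons absorbed: 0.621 × 8.218e-6 = 5.103e-6 mol.
Product: Φ × n_abs = 0.0400 × 5.103e-6 = 2.041e-7 mol.
As a count: 2.041e-7 × 6.022e23 = 1.23e17.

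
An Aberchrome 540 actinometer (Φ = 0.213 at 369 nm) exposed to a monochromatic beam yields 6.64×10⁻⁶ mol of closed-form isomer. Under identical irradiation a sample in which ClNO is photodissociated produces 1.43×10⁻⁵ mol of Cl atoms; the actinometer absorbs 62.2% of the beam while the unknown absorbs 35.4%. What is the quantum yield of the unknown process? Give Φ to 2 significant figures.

Photons absorbed by the actinometer: 6.64×10⁻⁶ / 0.213 = 3.117×10⁻⁵ mol.
Incident flux: 3.117×10⁻⁵ / 0.622 = 5.011×10⁻⁵ einstein.
Absorbed by unknown: 0.354 × 5.011×10⁻⁵ = 1.774×10⁻⁵ mol.
Φ(unknown) = 1.43×10⁻⁵ / 1.774×10⁻⁵ = 0.81.

Φ = 0.81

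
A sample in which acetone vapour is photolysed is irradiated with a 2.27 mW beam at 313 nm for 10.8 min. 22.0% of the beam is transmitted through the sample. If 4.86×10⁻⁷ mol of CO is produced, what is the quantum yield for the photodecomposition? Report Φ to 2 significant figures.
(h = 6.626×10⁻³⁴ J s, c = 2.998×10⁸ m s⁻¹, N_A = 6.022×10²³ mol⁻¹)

Photon energy at 313 nm: hc/λ = (6.626×10⁻³⁴)(2.998×10⁸)/(313×10⁻⁹) = 6.347×10⁻¹⁹ J.
Energy delivered: (2.27 mW)(648 s) = 1.471 J.
Photons incident: 1.471 / 6.347×10⁻¹⁹ = 2.318×10¹⁸, i.e. 2.318×10¹⁸/6.022×10²³ = 3.849×10⁻⁶ mol.
Fraction absorbed: 1 − 22.0/100 = 0.7800.
Photons absorbed: 0.7800 × 3.849×10⁻⁶ = 3.002×10⁻⁶ mol.
Φ = 4.86×10⁻⁷ mol / 3.002×10⁻⁶ mol photons = 0.16.

Φ = 0.16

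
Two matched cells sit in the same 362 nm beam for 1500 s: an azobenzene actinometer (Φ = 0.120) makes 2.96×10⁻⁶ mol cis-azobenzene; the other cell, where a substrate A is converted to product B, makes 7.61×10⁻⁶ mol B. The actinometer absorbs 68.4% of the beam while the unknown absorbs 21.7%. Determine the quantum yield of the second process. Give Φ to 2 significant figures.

Photons absorbed by the actinometer: 2.96×10⁻⁶ / 0.120 = 2.467×10⁻⁵ mol.
Incident flux: 2.467×10⁻⁵ / 0.684 = 3.607×10⁻⁵ einstein.
Absorbed by unknown: 0.217 × 3.607×10⁻⁵ = 7.827×10⁻⁶ mol.
Φ(unknown) = 7.61×10⁻⁶ / 7.827×10⁻⁶ = 0.97.

Φ = 0.97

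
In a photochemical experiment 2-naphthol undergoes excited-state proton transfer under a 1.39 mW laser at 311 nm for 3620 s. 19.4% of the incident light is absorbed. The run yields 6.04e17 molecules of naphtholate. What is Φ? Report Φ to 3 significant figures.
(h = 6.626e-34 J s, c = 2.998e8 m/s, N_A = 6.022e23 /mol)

Φ = 0.395

Product: 6.04e17 / 6.022e23 = 1.003e-6 mol.
Photon energy at 311 nm: hc/λ = (6.626e-34)(2.998e8)/(311e-9) = 6.387e-19 J.
Energy delivered: (1.39 mW)(3620 s) = 5.032 J.
Photons incident: 5.032 / 6.387e-19 = 7.879e18, i.e. 7.879e18/6.022e23 = 1.308e-5 mol.
Photons absorbed: 0.194 × 1.308e-5 = 2.538e-6 mol.
Φ = 1.003e-6 mol / 2.538e-6 mol photons = 0.395.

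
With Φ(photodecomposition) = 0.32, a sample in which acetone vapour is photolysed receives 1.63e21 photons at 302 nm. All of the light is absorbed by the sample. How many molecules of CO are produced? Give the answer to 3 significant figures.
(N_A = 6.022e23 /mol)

Moles of photons: 1.63e21 / 6.022e23 = 0.002707 mol.
Product: Φ × n_abs = 0.32 × 0.002707 = 8.662e-4 mol.
As a count: 8.662e-4 × 6.022e23 = 5.22e20.

5.22e20 molecules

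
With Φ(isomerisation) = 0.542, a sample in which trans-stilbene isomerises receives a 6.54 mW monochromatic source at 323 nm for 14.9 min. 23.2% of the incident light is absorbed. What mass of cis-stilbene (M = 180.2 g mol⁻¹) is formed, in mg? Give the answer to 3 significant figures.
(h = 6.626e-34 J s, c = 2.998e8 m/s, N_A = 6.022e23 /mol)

Photon energy at 323 nm: hc/λ = (6.626e-34)(2.998e8)/(323e-9) = 6.150e-19 J.
Energy delivered: (6.54 mW)(894 s) = 5.847 J.
Photons incident: 5.847 / 6.150e-19 = 9.507e18, i.e. 9.507e18/6.022e23 = 1.579e-5 mol.
Photons absorbed: 0.232 × 1.579e-5 = 3.663e-6 mol.
Product: Φ × n_abs = 0.542 × 3.663e-6 = 1.985e-6 mol.
Mass: 1.985e-6 × 180.2 = 3.577e-4 g = 0.358 mg.

0.358 mg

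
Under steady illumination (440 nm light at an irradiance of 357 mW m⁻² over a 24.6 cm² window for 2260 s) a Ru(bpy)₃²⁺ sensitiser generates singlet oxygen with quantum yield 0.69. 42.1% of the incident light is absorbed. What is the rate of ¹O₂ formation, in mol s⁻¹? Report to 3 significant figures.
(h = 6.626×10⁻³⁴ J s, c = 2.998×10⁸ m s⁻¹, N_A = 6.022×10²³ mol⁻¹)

9.38×10⁻¹⁰ mol s⁻¹

Photon energy at 440 nm: hc/λ = (6.626×10⁻³⁴)(2.998×10⁸)/(440×10⁻⁹) = 4.515×10⁻¹⁹ J.
Energy delivered: (357 mW m⁻²)(24.6×10⁻⁴ m²)(2260 s) = 1.985 J.
Photons incident: 1.985 / 4.515×10⁻¹⁹ = 4.396×10¹⁸, i.e. 4.396×10¹⁸/6.022×10²³ = 7.300×10⁻⁶ mol.
Photons absorbed: 0.421 × 7.300×10⁻⁶ = 3.073×10⁻⁶ mol.
Product formed: 0.69 × 3.073×10⁻⁶ = 2.120×10⁻⁶ mol.
Rate: 2.120×10⁻⁶ / 2260 s = 9.38×10⁻¹⁰ mol s⁻¹.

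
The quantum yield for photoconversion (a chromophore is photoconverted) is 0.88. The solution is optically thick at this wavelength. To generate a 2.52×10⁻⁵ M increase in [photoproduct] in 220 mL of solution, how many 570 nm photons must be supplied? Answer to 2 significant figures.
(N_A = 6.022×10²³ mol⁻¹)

3.8×10¹⁸ photons

Product: (2.52×10⁻⁵ M)(0.22 L) = 5.544×10⁻⁶ mol.
Photons that must be absorbed: 5.544×10⁻⁶ / 0.88 = 6.300×10⁻⁶ mol.
Photon count: 6.300×10⁻⁶ × 6.022×10²³ = 3.8×10¹⁸.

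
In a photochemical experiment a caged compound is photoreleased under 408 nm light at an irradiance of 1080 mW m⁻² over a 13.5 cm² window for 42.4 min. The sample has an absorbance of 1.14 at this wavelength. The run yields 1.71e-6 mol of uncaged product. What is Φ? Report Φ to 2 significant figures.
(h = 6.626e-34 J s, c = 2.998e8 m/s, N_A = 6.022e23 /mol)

Φ = 0.15

Photon energy at 408 nm: hc/λ = (6.626e-34)(2.998e8)/(408e-9) = 4.869e-19 J.
Energy delivered: (1080 mW m⁻²)(13.5e-4 m²)(2544 s) = 3.709 J.
Photons incident: 3.709 / 4.869e-19 = 7.618e18, i.e. 7.618e18/6.022e23 = 1.265e-5 mol.
Fraction absorbed: 1 − 10^(−1.14) = 0.9276.
Photons absorbed: 0.9276 × 1.265e-5 = 1.173e-5 mol.
Φ = 1.71e-6 mol / 1.173e-5 mol photons = 0.15.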